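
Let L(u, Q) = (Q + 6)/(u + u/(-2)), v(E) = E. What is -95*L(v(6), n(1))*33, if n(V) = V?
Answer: -7315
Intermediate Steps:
L(u, Q) = 2*(6 + Q)/u (L(u, Q) = (6 + Q)/(u + u*(-½)) = (6 + Q)/(u - u/2) = (6 + Q)/((u/2)) = (6 + Q)*(2/u) = 2*(6 + Q)/u)
-95*L(v(6), n(1))*33 = -190*(6 + 1)/6*33 = -190*7/6*33 = -95*7/3*33 = -665/3*33 = -7315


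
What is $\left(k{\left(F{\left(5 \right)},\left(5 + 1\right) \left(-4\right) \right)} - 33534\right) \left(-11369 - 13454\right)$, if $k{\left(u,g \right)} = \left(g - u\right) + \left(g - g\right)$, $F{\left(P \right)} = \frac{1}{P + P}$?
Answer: $\frac{8330127163}{10} \approx 8.3301 \cdot 10^{8}$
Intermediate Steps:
$F{\left(P \right)} = \frac{1}{2 P}$
$k{\left(u,g \right)} = g - u$ ($k{\left(u,g \right)} = \left(g - u\right) + 0 = g - u$)
$\left(k{\left(F{\left(5 \right)},\left(5 + 1\right) \left(-4\right) \right)} - 33534\right) \left(-11369 - 13454\right) = \left(\left(\left(5 + 1\right) \left(-4\right) - \frac{1}{2 \cdot 5}\right) - 33534\right) \left(-11369 - 13454\right) = \left(\left(6 \left(-4\right) - \frac{1}{2} \cdot \frac{1}{5}\right) - 33534\right) \left(-24823\right) = \left(\left(-24 - \frac{1}{10}\right) - 33534\right) \left(-24823\right) = \left(- \frac{241}{10} - 33534\right) \left(-24823\right) = \left(- \frac{335581}{10}\right) \left(-24823\right) = \frac{8330127163}{10}$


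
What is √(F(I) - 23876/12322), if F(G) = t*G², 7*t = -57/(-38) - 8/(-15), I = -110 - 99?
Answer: √21236248167851010/1293810 ≈ 112.63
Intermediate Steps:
I = -209
t = 61/210 (t = (-57/(-38) - 8/(-15))/7 = (-57*(-1/38) - 8*(-1/15))/7 = (3/2 + 8/15)/7 = (⅐)*(61/30) = 61/210 ≈ 0.29048)
F(G) = 61*G²/210
√(F(I) - 23876/12322) = √((61/210)*(-209)² - 23876/12322) = √((61/210)*43681 - 23876*1/12322) = √(2664541/210 - 11938/6161) = √(16413730121/1293810) = √21236248167851010/1293810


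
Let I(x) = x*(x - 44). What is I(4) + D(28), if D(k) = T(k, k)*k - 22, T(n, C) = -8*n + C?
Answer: -5670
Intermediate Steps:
T(n, C) = C - 8*n
I(x) = x*(-44 + x)
D(k) = -22 - 7*k**2 (D(k) = (k - 8*k)*k - 22 = (-7*k)*k - 22 = -7*k**2 - 22 = -22 - 7*k**2)
I(4) + D(28) = 4*(-44 + 4) + (-22 - 7*28**2) = 4*(-40) + (-22 - 7*784) = -160 + (-22 - 5488) = -160 - 5510 = -5670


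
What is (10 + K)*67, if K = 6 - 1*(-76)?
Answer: 6164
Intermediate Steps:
K = 82 (K = 6 + 76 = 82)
(10 + K)*67 = (10 + 82)*67 = 92*67 = 6164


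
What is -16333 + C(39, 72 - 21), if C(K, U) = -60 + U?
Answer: -16342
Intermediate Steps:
-16333 + C(39, 72 - 21) = -16333 + (-60 + (72 - 21)) = -16333 + (-60 + 51) = -16333 - 9 = -16342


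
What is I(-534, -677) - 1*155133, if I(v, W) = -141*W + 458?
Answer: -59218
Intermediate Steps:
I(v, W) = 458 - 141*W
I(-534, -677) - 1*155133 = (458 - 141*(-677)) - 1*155133 = (458 + 95457) - 155133 = 95915 - 155133 = -59218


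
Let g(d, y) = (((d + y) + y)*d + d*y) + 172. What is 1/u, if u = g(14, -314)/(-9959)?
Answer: 9959/12820 ≈ 0.77683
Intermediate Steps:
g(d, y) = 172 + d*y + d*(d + 2*y) (g(d, y) = ((d + 2*y)*d + d*y) + 172 = (d*(d + 2*y) + d*y) + 172 = (d*y + d*(d + 2*y)) + 172 = 172 + d*y + d*(d + 2*y))
u = 12820/9959 (u = (172 + 14² + 3*14*(-314))/(-9959) = (172 + 196 - 13188)*(-1/9959) = -12820*(-1/9959) = 12820/9959 ≈ 1.2873)
1/u = 1/(12820/9959) = 9959/12820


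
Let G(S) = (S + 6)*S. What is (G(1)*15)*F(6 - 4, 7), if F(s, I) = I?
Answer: 735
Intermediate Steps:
G(S) = S*(6 + S) (G(S) = (6 + S)*S = S*(6 + S))
(G(1)*15)*F(6 - 4, 7) = ((1*(6 + 1))*15)*7 = ((1*7)*15)*7 = (7*15)*7 = 105*7 = 735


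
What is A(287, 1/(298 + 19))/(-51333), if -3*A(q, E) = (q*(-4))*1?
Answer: -1148/153999 ≈ -0.0074546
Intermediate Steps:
A(q, E) = 4*q/3 (A(q, E) = -q*(-4)/3 = -(-4*q)/3 = -(-4)*q/3 = 4*q/3)
A(287, 1/(298 + 19))/(-51333) = ((4/3)*287)/(-51333) = (1148/3)*(-1/51333) = -1148/153999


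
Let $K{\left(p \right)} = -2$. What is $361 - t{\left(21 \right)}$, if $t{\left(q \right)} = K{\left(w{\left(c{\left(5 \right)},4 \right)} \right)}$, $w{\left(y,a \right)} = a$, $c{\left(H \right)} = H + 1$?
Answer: $363$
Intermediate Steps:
$c{\left(H \right)} = 1 + H$
$t{\left(q \right)} = -2$
$361 - t{\left(21 \right)} = 361 - -2 = 361 + 2 = 363$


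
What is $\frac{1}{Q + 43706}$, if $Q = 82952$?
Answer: $\frac{1}{126658} \approx 7.8953 \cdot 10^{-6}$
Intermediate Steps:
$\frac{1}{Q + 43706} = \frac{1}{82952 + 43706} = \frac{1}{126658}$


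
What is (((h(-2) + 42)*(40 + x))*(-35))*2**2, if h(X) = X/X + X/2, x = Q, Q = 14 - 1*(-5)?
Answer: -346920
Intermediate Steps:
Q = 19 (Q = 14 + 5 = 19)
x = 19
h(X) = 1 + X/2 (h(X) = 1 + X*(1/2) = 1 + X/2)
(((h(-2) + 42)*(40 + x))*(-35))*2**2 = ((((1 + (1/2)*(-2)) + 42)*(40 + 19))*(-35))*2**2 = ((((1 - 1) + 42)*59)*(-35))*4 = (((0 + 42)*59)*(-35))*4 = ((42*59)*(-35))*4 = (2478*(-35))*4 = -86730*4 = -346920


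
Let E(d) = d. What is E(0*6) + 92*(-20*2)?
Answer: -3680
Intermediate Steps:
E(0*6) + 92*(-20*2) = 0*6 + 92*(-20*2) = 0 + 92*(-40) = 0 - 3680 = -3680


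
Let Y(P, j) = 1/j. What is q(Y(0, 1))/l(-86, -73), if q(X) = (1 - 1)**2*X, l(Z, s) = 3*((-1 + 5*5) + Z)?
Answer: 0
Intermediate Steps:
l(Z, s) = 72 + 3*Z (l(Z, s) = 3*((-1 + 25) + Z) = 3*(24 + Z) = 72 + 3*Z)
q(X) = 0 (q(X) = 0**2*X = 0*X = 0)
q(Y(0, 1))/l(-86, -73) = 0/(72 + 3*(-86)) = 0/(72 - 258) = 0/(-186) = 0*(-1/186) = 0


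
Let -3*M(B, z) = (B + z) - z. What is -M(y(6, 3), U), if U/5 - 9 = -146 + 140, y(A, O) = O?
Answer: 1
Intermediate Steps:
U = 15 (U = 45 + 5*(-146 + 140) = 45 + 5*(-6) = 45 - 30 = 15)
M(B, z) = -B/3 (M(B, z) = -((B + z) - z)/3 = -B/3)
-M(y(6, 3), U) = -(-1)*3/3 = -1*(-1) = 1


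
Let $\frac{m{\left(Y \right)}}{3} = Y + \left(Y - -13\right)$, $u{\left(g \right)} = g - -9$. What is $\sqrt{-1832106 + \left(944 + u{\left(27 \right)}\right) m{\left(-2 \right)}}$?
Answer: $i \sqrt{1805646} \approx 1343.7 i$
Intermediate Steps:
$u{\left(g \right)} = 9 + g$ ($u{\left(g \right)} = g + 9 = 9 + g$)
$m{\left(Y \right)} = 39 + 6 Y$ ($m{\left(Y \right)} = 3 \left(Y + \left(Y - -13\right)\right) = 3 \left(Y + \left(Y + 13\right)\right) = 3 \left(Y + \left(13 + Y\right)\right) = 3 \left(13 + 2 Y\right) = 39 + 6 Y$)
$\sqrt{-1832106 + \left(944 + u{\left(27 \right)}\right) m{\left(-2 \right)}} = \sqrt{-1832106 + \left(944 + \left(9 + 27\right)\right) \left(39 + 6 \left(-2\right)\right)} = \sqrt{-1832106 + \left(944 + 36\right) \left(39 - 12\right)} = \sqrt{-1832106 + 980 \cdot 27} = \sqrt{-1832106 + 26460} = \sqrt{-1805646} = i \sqrt{1805646}$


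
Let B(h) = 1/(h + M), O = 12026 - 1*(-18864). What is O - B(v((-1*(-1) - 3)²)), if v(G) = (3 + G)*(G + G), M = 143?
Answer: 6147109/199 ≈ 30890.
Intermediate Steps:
v(G) = 2*G*(3 + G) (v(G) = (3 + G)*(2*G) = 2*G*(3 + G))
O = 30890 (O = 12026 + 18864 = 30890)
B(h) = 1/(143 + h) (B(h) = 1/(h + 143) = 1/(143 + h))
O - B(v((-1*(-1) - 3)²)) = 30890 - 1/(143 + 2*(-1*(-1) - 3)²*(3 + (-1*(-1) - 3)²)) = 30890 - 1/(143 + 2*(1 - 3)²*(3 + (1 - 3)²)) = 30890 - 1/(143 + 2*(-2)²*(3 + (-2)²)) = 30890 - 1/(143 + 2*4*(3 + 4)) = 30890 - 1/(143 + 2*4*7) = 30890 - 1/(143 + 56) = 30890 - 1/199 = 6147109/199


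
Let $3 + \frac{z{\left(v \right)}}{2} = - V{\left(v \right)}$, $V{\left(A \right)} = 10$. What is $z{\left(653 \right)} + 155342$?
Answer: $155316$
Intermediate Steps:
$z{\left(v \right)} = -26$ ($z{\left(v \right)} = -6 + 2 \left(\left(-1\right) 10\right) = -6 + 2 \left(-10\right) = -6 - 20 = -26$)
$z{\left(653 \right)} + 155342 = -26 + 155342 = 155316$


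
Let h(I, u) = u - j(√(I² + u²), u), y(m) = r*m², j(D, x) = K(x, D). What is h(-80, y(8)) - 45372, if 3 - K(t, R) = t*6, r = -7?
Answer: -48511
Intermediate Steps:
K(t, R) = 3 - 6*t (K(t, R) = 3 - t*6 = 3 - 6*t)
j(D, x) = 3 - 6*x
y(m) = -7*m²
h(I, u) = -3 + 7*u (h(I, u) = u - (3 - 6*u) = u + (-3 + 6*u) = -3 + 7*u)
h(-80, y(8)) - 45372 = (-3 + 7*(-7*8²)) - 45372 = (-3 + 7*(-7*64)) - 45372 = (-3 + 7*(-448)) - 45372 = (-3 - 3136) - 45372 = -3139 - 45372 = -48511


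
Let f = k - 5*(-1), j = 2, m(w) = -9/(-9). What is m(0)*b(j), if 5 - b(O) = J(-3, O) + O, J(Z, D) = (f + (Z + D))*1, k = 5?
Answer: -6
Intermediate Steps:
m(w) = 1 (m(w) = -9*(-1/9) = 1)
f = 10 (f = 5 - 5*(-1) = 5 + 5 = 10)
J(Z, D) = 10 + D + Z (J(Z, D) = (10 + (Z + D))*1 = (10 + (D + Z))*1 = (10 + D + Z)*1 = 10 + D + Z)
b(O) = -2 - 2*O (b(O) = 5 - ((10 + O - 3) + O) = 5 - ((7 + O) + O) = 5 - (7 + 2*O) = 5 + (-7 - 2*O) = -2 - 2*O)
m(0)*b(j) = 1*(-2 - 2*2) = 1*(-2 - 4) = 1*(-6) = -6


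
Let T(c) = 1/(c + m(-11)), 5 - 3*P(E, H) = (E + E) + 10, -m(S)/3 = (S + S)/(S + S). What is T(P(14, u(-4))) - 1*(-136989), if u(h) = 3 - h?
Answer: 1917845/14 ≈ 1.3699e+5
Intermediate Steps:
m(S) = -3 (m(S) = -3*(S + S)/(S + S) = -3*2*S/(2*S) = -3*2*S*1/(2*S) = -3*1 = -3)
P(E, H) = -5/3 - 2*E/3 (P(E, H) = 5/3 - ((E + E) + 10)/3 = 5/3 - (2*E + 10)/3 = 5/3 - (10 + 2*E)/3 = 5/3 + (-10/3 - 2*E/3) = -5/3 - 2*E/3)
T(c) = 1/(-3 + c) (T(c) = 1/(c - 3) = 1/(-3 + c))
T(P(14, u(-4))) - 1*(-136989) = 1/(-3 + (-5/3 - ⅔*14)) - 1*(-136989) = 1/(-3 + (-5/3 - 28/3)) + 136989 = 1/(-3 - 11) + 136989 = 1/(-14) + 136989 = -1/14 + 136989 = 1917845/14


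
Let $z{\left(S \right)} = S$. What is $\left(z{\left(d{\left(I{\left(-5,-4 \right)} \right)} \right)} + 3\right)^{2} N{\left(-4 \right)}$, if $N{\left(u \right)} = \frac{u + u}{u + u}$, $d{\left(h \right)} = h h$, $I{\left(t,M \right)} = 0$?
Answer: $9$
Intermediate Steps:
$d{\left(h \right)} = h^{2}$
$N{\left(u \right)} = 1$ ($N{\left(u \right)} = \frac{2 u}{2 u} = 2 u \frac{1}{2 u} = 1$)
$\left(z{\left(d{\left(I{\left(-5,-4 \right)} \right)} \right)} + 3\right)^{2} N{\left(-4 \right)} = \left(0^{2} + 3\right)^{2} \cdot 1 = \left(0 + 3\right)^{2} \cdot 1 = 3^{2} \cdot 1 = 9 \cdot 1 = 9$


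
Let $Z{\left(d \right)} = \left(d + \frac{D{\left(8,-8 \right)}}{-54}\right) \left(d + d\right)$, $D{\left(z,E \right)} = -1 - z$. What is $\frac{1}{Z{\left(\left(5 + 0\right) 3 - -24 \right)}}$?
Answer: $\frac{1}{3055} \approx 0.00032733$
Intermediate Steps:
$Z{\left(d \right)} = 2 d \left(\frac{1}{6} + d\right)$ ($Z{\left(d \right)} = \left(d + \frac{-1 - 8}{-54}\right) \left(d + d\right) = \left(d + \left(-1 - 8\right) \left(- \frac{1}{54}\right)\right) 2 d = \left(d - - \frac{1}{6}\right) 2 d = \left(d + \frac{1}{6}\right) 2 d = \left(\frac{1}{6} + d\right) 2 d = 2 d \left(\frac{1}{6} + d\right)$)
$\frac{1}{Z{\left(\left(5 + 0\right) 3 - -24 \right)}} = \frac{1}{\frac{1}{3} \left(\left(5 + 0\right) 3 - -24\right) \left(1 + 6 \left(\left(5 + 0\right) 3 - -24\right)\right)} = \frac{1}{\frac{1}{3} \left(5 \cdot 3 + 24\right) \left(1 + 6 \left(5 \cdot 3 + 24\right)\right)} = \frac{1}{\frac{1}{3} \left(15 + 24\right) \left(1 + 6 \left(15 + 24\right)\right)} = \frac{1}{\frac{1}{3} \cdot 39 \left(1 + 6 \cdot 39\right)} = \frac{1}{\frac{1}{3} \cdot 39 \left(1 + 234\right)} = \frac{1}{\frac{1}{3} \cdot 39 \cdot 235} = \frac{1}{3055}$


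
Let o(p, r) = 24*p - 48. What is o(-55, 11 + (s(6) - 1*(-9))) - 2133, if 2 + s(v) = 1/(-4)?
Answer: -3501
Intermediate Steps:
s(v) = -9/4 (s(v) = -2 + 1/(-4) = -2 - ¼ = -9/4)
o(p, r) = -48 + 24*p
o(-55, 11 + (s(6) - 1*(-9))) - 2133 = (-48 + 24*(-55)) - 2133 = (-48 - 1320) - 2133 = -1368 - 2133 = -3501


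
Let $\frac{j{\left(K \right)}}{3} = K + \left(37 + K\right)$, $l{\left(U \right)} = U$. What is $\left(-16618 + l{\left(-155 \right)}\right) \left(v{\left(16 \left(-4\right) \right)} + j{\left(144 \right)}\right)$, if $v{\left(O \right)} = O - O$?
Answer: $-16353675$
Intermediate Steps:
$j{\left(K \right)} = 111 + 6 K$ ($j{\left(K \right)} = 3 \left(K + \left(37 + K\right)\right) = 3 \left(37 + 2 K\right) = 111 + 6 K$)
$v{\left(O \right)} = 0$
$\left(-16618 + l{\left(-155 \right)}\right) \left(v{\left(16 \left(-4\right) \right)} + j{\left(144 \right)}\right) = \left(-16618 - 155\right) \left(0 + \left(111 + 6 \cdot 144\right)\right) = - 16773 \left(0 + \left(111 + 864\right)\right) = - 16773 \left(0 + 975\right) = \left(-16773\right) 975 = -16353675$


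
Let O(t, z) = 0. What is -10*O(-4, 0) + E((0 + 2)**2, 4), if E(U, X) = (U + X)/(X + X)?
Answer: 1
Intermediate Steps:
E(U, X) = (U + X)/(2*X) (E(U, X) = (U + X)/((2*X)) = (U + X)*(1/(2*X)) = (U + X)/(2*X))
-10*O(-4, 0) + E((0 + 2)**2, 4) = -10*0 + (1/2)*((0 + 2)**2 + 4)/4 = 0 + (1/2)*(1/4)*(2**2 + 4) = 0 + (1/2)*(1/4)*(4 + 4) = 0 + (1/2)*(1/4)*8 = 0 + 1 = 1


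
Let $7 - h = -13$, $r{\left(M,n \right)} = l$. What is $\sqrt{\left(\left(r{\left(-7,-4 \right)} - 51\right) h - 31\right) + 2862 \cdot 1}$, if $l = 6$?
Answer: $\sqrt{1931} \approx 43.943$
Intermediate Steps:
$r{\left(M,n \right)} = 6$
$h = 20$ ($h = 7 - -13 = 7 + 13 = 20$)
$\sqrt{\left(\left(r{\left(-7,-4 \right)} - 51\right) h - 31\right) + 2862 \cdot 1} = \sqrt{\left(\left(6 - 51\right) 20 - 31\right) + 2862 \cdot 1} = \sqrt{\left(\left(-45\right) 20 - 31\right) + 2862} = \sqrt{\left(-900 - 31\right) + 2862} = \sqrt{-931 + 2862} = \sqrt{1931}$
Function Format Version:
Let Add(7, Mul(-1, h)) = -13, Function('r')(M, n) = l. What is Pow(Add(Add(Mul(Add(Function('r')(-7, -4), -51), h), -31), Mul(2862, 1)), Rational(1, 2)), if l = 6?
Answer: Pow(1931, Rational(1, 2)) ≈ 43.943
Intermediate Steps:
Function('r')(M, n) = 6
h = 20 (h = Add(7, Mul(-1, -13)) = Add(7, 13) = 20)
Pow(Add(Add(Mul(Add(Function('r')(-7, -4), -51), h), -31), Mul(2862, 1)), Rational(1, 2)) = Pow(Add(Add(Mul(Add(6, -51), 20), -31), Mul(2862, 1)), Rational(1, 2)) = Pow(Add(Add(Mul(-45, 20), -31), 2862), Rational(1, 2)) = Pow(Add(Add(-900, -31), 2862), Rational(1, 2)) = Pow(Add(-931, 2862), Rational(1, 2)) = Pow(1931, Rational(1, 2))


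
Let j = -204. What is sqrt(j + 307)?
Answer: sqrt(103) ≈ 10.149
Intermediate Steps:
sqrt(j + 307) = sqrt(-204 + 307) = sqrt(103)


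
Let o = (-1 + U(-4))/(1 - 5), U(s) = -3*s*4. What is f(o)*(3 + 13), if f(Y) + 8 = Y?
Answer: -316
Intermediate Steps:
U(s) = -12*s
o = -47/4 (o = (-1 - 12*(-4))/(1 - 5) = (-1 + 48)/(-4) = 47*(-¼) = -47/4 ≈ -11.750)
f(Y) = -8 + Y
f(o)*(3 + 13) = (-8 - 47/4)*(3 + 13) = -79/4*16 = -316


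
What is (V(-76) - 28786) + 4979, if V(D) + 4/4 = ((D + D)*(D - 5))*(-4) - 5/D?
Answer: -5552251/76 ≈ -73056.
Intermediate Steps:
V(D) = -1 - 5/D - 8*D*(-5 + D) (V(D) = -1 + (((D + D)*(D - 5))*(-4) - 5/D) = -1 + (((2*D)*(-5 + D))*(-4) - 5/D) = -1 + ((2*D*(-5 + D))*(-4) - 5/D) = -1 + (-8*D*(-5 + D) - 5/D) = -1 + (-5/D - 8*D*(-5 + D)) = -1 - 5/D - 8*D*(-5 + D))
(V(-76) - 28786) + 4979 = ((-1 - 8*(-76)**2 - 5/(-76) + 40*(-76)) - 28786) + 4979 = ((-1 - 8*5776 - 5*(-1/76) - 3040) - 28786) + 4979 = ((-1 - 46208 + 5/76 - 3040) - 28786) + 4979 = (-3742919/76 - 28786) + 4979 = -5930655/76 + 4979 = -5552251/76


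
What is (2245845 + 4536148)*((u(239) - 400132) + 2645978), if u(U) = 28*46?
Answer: 15240047058062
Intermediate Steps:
u(U) = 1288
(2245845 + 4536148)*((u(239) - 400132) + 2645978) = (2245845 + 4536148)*((1288 - 400132) + 2645978) = 6781993*(-398844 + 2645978) = 6781993*2247134 = 15240047058062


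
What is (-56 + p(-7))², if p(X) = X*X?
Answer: 49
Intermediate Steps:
p(X) = X²
(-56 + p(-7))² = (-56 + (-7)²)² = (-56 + 49)² = (-7)² = 49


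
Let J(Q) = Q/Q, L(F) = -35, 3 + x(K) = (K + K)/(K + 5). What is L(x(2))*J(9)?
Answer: -35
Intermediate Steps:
x(K) = -3 + 2*K/(5 + K) (x(K) = -3 + (K + K)/(K + 5) = -3 + (2*K)/(5 + K) = -3 + 2*K/(5 + K))
J(Q) = 1
L(x(2))*J(9) = -35*1 = -35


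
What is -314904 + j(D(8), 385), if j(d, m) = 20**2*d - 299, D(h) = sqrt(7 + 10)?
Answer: -315203 + 400*sqrt(17) ≈ -3.1355e+5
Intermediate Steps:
D(h) = sqrt(17)
j(d, m) = -299 + 400*d (j(d, m) = 400*d - 299 = -299 + 400*d)
-314904 + j(D(8), 385) = -314904 + (-299 + 400*sqrt(17)) = -315203 + 400*sqrt(17)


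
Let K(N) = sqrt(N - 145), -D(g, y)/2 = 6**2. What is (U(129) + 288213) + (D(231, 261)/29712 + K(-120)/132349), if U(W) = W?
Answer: 356967393/1238 + I*sqrt(265)/132349 ≈ 2.8834e+5 + 0.000123*I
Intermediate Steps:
D(g, y) = -72 (D(g, y) = -2*6**2 = -2*36 = -72)
K(N) = sqrt(-145 + N)
(U(129) + 288213) + (D(231, 261)/29712 + K(-120)/132349) = (129 + 288213) + (-72/29712 + sqrt(-145 - 120)/132349) = 288342 + (-72*1/29712 + sqrt(-265)*(1/132349)) = 288342 + (-3/1238 + (I*sqrt(265))*(1/132349)) = 288342 + (-3/1238 + I*sqrt(265)/132349) = 356967393/1238 + I*sqrt(265)/132349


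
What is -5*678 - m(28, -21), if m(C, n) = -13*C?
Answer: -3026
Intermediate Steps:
-5*678 - m(28, -21) = -5*678 - (-13)*28 = -3390 - 1*(-364) = -3390 + 364 = -3026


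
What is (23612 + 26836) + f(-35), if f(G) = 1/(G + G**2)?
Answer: 60033121/1190 ≈ 50448.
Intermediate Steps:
(23612 + 26836) + f(-35) = (23612 + 26836) + 1/((-35)*(1 - 35)) = 50448 - 1/35/(-34) = 50448 - 1/35*(-1/34) = 50448 + 1/1190 = 60033121/1190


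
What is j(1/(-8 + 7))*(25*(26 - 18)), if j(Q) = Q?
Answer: -200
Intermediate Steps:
j(1/(-8 + 7))*(25*(26 - 18)) = (25*(26 - 18))/(-8 + 7) = (25*8)/(-1) = -1*200 = -200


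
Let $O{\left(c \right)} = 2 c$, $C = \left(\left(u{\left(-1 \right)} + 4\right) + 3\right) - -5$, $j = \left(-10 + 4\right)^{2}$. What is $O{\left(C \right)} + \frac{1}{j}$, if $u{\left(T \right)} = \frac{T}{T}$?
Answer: $\frac{937}{36} \approx 26.028$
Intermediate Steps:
$u{\left(T \right)} = 1$
$j = 36$ ($j = \left(-6\right)^{2} = 36$)
$C = 13$ ($C = \left(\left(1 + 4\right) + 3\right) - -5 = \left(5 + 3\right) + 5 = 8 + 5 = 13$)
$O{\left(C \right)} + \frac{1}{j} = 2 \cdot 13 + \frac{1}{36} = 26 + \frac{1}{36} = \frac{937}{36}$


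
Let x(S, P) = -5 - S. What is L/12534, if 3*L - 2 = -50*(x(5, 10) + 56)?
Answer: -383/6267 ≈ -0.061114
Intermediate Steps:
L = -766 (L = ⅔ + (-50*((-5 - 1*5) + 56))/3 = ⅔ + (-50*((-5 - 5) + 56))/3 = ⅔ + (-50*(-10 + 56))/3 = ⅔ + (-50*46)/3 = ⅔ + (⅓)*(-2300) = ⅔ - 2300/3 = -766)
L/12534 = -766/12534 = -766*1/12534 = -383/6267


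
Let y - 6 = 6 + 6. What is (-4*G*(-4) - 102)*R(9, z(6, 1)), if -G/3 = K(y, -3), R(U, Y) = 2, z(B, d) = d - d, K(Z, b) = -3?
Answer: 84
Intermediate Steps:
y = 18 (y = 6 + (6 + 6) = 6 + 12 = 18)
z(B, d) = 0
G = 9 (G = -3*(-3) = 9)
(-4*G*(-4) - 102)*R(9, z(6, 1)) = (-4*9*(-4) - 102)*2 = (-36*(-4) - 102)*2 = (144 - 102)*2 = 42*2 = 84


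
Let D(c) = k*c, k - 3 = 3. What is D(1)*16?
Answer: 96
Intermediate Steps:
k = 6 (k = 3 + 3 = 6)
D(c) = 6*c
D(1)*16 = (6*1)*16 = 6*16 = 96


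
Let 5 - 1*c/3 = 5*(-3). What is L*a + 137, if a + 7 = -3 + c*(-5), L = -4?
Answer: 1377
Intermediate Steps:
c = 60 (c = 15 - 15*(-3) = 15 - 3*(-15) = 15 + 45 = 60)
a = -310 (a = -7 + (-3 + 60*(-5)) = -7 + (-3 - 300) = -7 - 303 = -310)
L*a + 137 = -4*(-310) + 137 = 1240 + 137 = 1377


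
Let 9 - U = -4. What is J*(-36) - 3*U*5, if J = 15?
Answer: -735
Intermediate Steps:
U = 13 (U = 9 - 1*(-4) = 9 + 4 = 13)
J*(-36) - 3*U*5 = 15*(-36) - 3*13*5 = -540 - 39*5 = -540 - 195 = -735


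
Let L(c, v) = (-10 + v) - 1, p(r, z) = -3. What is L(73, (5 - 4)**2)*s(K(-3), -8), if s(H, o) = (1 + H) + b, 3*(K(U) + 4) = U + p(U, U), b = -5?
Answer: 100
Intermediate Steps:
K(U) = -5 + U/3 (K(U) = -4 + (U - 3)/3 = -4 + (-3 + U)/3 = -4 + (-1 + U/3) = -5 + U/3)
L(c, v) = -11 + v
s(H, o) = -4 + H (s(H, o) = (1 + H) - 5 = -4 + H)
L(73, (5 - 4)**2)*s(K(-3), -8) = (-11 + (5 - 4)**2)*(-4 + (-5 + (1/3)*(-3))) = (-11 + 1**2)*(-4 + (-5 - 1)) = (-11 + 1)*(-4 - 6) = -10*(-10) = 100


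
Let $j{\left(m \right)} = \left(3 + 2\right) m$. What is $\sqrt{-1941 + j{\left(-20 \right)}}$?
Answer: $i \sqrt{2041} \approx 45.177 i$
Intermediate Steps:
$j{\left(m \right)} = 5 m$
$\sqrt{-1941 + j{\left(-20 \right)}} = \sqrt{-1941 + 5 \left(-20\right)} = \sqrt{-1941 - 100} = \sqrt{-2041} = i \sqrt{2041}$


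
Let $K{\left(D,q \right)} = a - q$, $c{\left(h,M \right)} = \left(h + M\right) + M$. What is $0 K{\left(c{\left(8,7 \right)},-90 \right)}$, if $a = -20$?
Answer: $0$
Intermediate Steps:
$c{\left(h,M \right)} = h + 2 M$ ($c{\left(h,M \right)} = \left(M + h\right) + M = h + 2 M$)
$K{\left(D,q \right)} = -20 - q$
$0 K{\left(c{\left(8,7 \right)},-90 \right)} = 0 \left(-20 - -90\right) = 0 \left(-20 + 90\right) = 0 \cdot 70 = 0$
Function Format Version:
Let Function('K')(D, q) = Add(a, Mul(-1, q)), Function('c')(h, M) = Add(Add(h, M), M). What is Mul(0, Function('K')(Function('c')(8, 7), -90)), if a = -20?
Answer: 0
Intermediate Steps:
Function('c')(h, M) = Add(h, Mul(2, M)) (Function('c')(h, M) = Add(Add(M, h), M) = Add(h, Mul(2, M)))
Function('K')(D, q) = Add(-20, Mul(-1, q))
Mul(0, Function('K')(Function('c')(8, 7), -90)) = Mul(0, Add(-20, Mul(-1, -90))) = Mul(0, Add(-20, 90)) = Mul(0, 70) = 0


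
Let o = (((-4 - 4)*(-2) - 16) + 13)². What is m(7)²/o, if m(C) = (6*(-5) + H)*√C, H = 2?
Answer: 5488/169 ≈ 32.473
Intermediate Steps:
m(C) = -28*√C (m(C) = (6*(-5) + 2)*√C = (-30 + 2)*√C = -28*√C)
o = 169 (o = ((-8*(-2) - 16) + 13)² = ((16 - 16) + 13)² = (0 + 13)² = 13² = 169)
m(7)²/o = (-28*√7)²/169 = 5488*(1/169) = 5488/169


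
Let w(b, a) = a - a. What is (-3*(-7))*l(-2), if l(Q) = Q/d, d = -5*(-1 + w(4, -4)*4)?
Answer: -42/5 ≈ -8.4000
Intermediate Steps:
w(b, a) = 0
d = 5 (d = -5*(-1 + 0*4) = -5*(-1 + 0) = -5*(-1) = 5)
l(Q) = Q/5
(-3*(-7))*l(-2) = (-3*(-7))*((⅕)*(-2)) = 21*(-⅖) = -42/5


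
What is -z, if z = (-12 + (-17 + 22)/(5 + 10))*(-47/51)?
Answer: -1645/153 ≈ -10.752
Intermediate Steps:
z = 1645/153 (z = (-12 + 5/15)*(-47*1/51) = (-12 + 5*(1/15))*(-47/51) = (-12 + 1/3)*(-47/51) = -35/3*(-47/51) = 1645/153 ≈ 10.752)
-z = -1*1645/153 = -1645/153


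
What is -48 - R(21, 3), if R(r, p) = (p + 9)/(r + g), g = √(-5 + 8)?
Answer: -3546/73 + 2*√3/73 ≈ -48.528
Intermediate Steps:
g = √3 ≈ 1.7320
R(r, p) = (9 + p)/(r + √3) (R(r, p) = (p + 9)/(r + √3) = (9 + p)/(r + √3))
-48 - R(21, 3) = -48 - (9 + 3)/(21 + √3) = -48 - 12/(21 + √3)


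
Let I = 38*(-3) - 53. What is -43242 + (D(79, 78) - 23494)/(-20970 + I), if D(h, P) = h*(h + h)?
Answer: -913995142/21137 ≈ -43242.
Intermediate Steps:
D(h, P) = 2*h² (D(h, P) = h*(2*h) = 2*h²)
I = -167 (I = -114 - 53 = -167)
-43242 + (D(79, 78) - 23494)/(-20970 + I) = -43242 + (2*79² - 23494)/(-20970 - 167) = -43242 + (2*6241 - 23494)/(-21137) = -43242 + (12482 - 23494)*(-1/21137) = -43242 - 11012*(-1/21137) = -43242 + 11012/21137 = -913995142/21137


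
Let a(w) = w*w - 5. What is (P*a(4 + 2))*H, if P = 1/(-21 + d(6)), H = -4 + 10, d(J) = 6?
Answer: -62/5 ≈ -12.400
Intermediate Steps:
a(w) = -5 + w**2 (a(w) = w**2 - 5 = -5 + w**2)
H = 6
P = -1/15 (P = 1/(-21 + 6) = 1/(-15) = -1/15 ≈ -0.066667)
(P*a(4 + 2))*H = -(-5 + (4 + 2)**2)/15*6 = -(-5 + 6**2)/15*6 = -(-5 + 36)/15*6 = -1/15*31*6 = -31/15*6 = -62/5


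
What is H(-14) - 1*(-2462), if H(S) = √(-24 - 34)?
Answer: 2462 + I*√58 ≈ 2462.0 + 7.6158*I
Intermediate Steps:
H(S) = I*√58 (H(S) = √(-58) = I*√58)
H(-14) - 1*(-2462) = I*√58 - 1*(-2462) = I*√58 + 2462 = 2462 + I*√58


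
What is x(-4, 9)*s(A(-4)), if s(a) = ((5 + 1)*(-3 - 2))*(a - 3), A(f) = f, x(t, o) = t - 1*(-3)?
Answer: -210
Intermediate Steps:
x(t, o) = 3 + t (x(t, o) = t + 3 = 3 + t)
s(a) = 90 - 30*a (s(a) = (6*(-5))*(-3 + a) = -30*(-3 + a) = 90 - 30*a)
x(-4, 9)*s(A(-4)) = (3 - 4)*(90 - 30*(-4)) = -(90 + 120) = -1*210 = -210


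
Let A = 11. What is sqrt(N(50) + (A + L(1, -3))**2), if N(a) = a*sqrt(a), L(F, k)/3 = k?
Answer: sqrt(4 + 250*sqrt(2)) ≈ 18.909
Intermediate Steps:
L(F, k) = 3*k
N(a) = a**(3/2)
sqrt(N(50) + (A + L(1, -3))**2) = sqrt(50**(3/2) + (11 + 3*(-3))**2) = sqrt(250*sqrt(2) + (11 - 9)**2) = sqrt(250*sqrt(2) + 2**2) = sqrt(250*sqrt(2) + 4) = sqrt(4 + 250*sqrt(2))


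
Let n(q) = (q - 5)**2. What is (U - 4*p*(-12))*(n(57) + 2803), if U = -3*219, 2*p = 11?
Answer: -2164251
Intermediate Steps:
p = 11/2 (p = (1/2)*11 = 11/2 ≈ 5.5000)
U = -657
n(q) = (-5 + q)**2
(U - 4*p*(-12))*(n(57) + 2803) = (-657 - 4*11/2*(-12))*((-5 + 57)**2 + 2803) = (-657 - 22*(-12))*(52**2 + 2803) = (-657 + 264)*(2704 + 2803) = -393*5507 = -2164251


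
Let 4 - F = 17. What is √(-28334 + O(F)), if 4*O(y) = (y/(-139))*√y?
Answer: √(-2189764856 + 1807*I*√13)/278 ≈ 0.00025041 + 168.33*I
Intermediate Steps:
F = -13 (F = 4 - 1*17 = 4 - 17 = -13)
O(y) = -y^(3/2)/556 (O(y) = ((y/(-139))*√y)/4 = ((y*(-1/139))*√y)/4 = ((-y/139)*√y)/4 = (-y^(3/2)/139)/4 = -y^(3/2)/556)
√(-28334 + O(F)) = √(-28334 - (-13)*I*√13/556) = √(-28334 + 13*I*√13/556)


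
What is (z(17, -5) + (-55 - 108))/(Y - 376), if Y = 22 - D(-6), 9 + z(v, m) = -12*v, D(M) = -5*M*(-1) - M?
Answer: 188/165 ≈ 1.1394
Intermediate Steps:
D(M) = 4*M (D(M) = 5*M - M = 4*M)
z(v, m) = -9 - 12*v
Y = 46 (Y = 22 - 4*(-6) = 22 - 1*(-24) = 22 + 24 = 46)
(z(17, -5) + (-55 - 108))/(Y - 376) = ((-9 - 12*17) + (-55 - 108))/(46 - 376) = ((-9 - 204) - 163)/(-330) = (-213 - 163)*(-1/330) = -376*(-1/330) = 188/165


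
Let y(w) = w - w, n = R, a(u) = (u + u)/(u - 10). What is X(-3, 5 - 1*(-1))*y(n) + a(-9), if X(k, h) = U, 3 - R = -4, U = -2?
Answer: 18/19 ≈ 0.94737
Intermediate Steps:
R = 7 (R = 3 - 1*(-4) = 3 + 4 = 7)
a(u) = 2*u/(-10 + u) (a(u) = (2*u)/(-10 + u) = 2*u/(-10 + u))
X(k, h) = -2
n = 7
y(w) = 0
X(-3, 5 - 1*(-1))*y(n) + a(-9) = -2*0 + 2*(-9)/(-10 - 9) = 0 + 2*(-9)/(-19) = 0 + 2*(-9)*(-1/19) = 0 + 18/19 = 18/19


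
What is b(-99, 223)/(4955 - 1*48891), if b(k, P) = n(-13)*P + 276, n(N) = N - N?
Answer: -69/10984 ≈ -0.0062819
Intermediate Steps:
n(N) = 0
b(k, P) = 276 (b(k, P) = 0*P + 276 = 0 + 276 = 276)
b(-99, 223)/(4955 - 1*48891) = 276/(4955 - 1*48891) = 276/(4955 - 48891) = 276/(-43936) = 276*(-1/43936) = -69/10984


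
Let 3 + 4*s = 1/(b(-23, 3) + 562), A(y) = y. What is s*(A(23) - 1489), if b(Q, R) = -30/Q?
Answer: 28473385/25912 ≈ 1098.8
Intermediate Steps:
s = -38845/51824 (s = -¾ + 1/(4*(-30/(-23) + 562)) = -¾ + 1/(4*(-30*(-1/23) + 562)) = -¾ + 1/(4*(30/23 + 562)) = -¾ + 1/(4*(12956/23)) = -¾ + (¼)*(23/12956) = -¾ + 23/51824 = -38845/51824 ≈ -0.74956)
s*(A(23) - 1489) = -38845*(23 - 1489)/51824 = -38845/51824*(-1466) = 28473385/25912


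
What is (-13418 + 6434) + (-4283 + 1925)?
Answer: -9342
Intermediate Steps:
(-13418 + 6434) + (-4283 + 1925) = -6984 - 2358 = -9342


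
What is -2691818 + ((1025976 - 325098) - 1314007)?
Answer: -3304947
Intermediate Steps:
-2691818 + ((1025976 - 325098) - 1314007) = -2691818 + (700878 - 1314007) = -2691818 - 613129 = -3304947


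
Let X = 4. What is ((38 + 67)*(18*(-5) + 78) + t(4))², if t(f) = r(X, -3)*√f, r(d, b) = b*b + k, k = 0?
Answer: 1542564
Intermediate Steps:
r(d, b) = b² (r(d, b) = b*b + 0 = b² + 0 = b²)
t(f) = 9*√f (t(f) = (-3)²*√f = 9*√f)
((38 + 67)*(18*(-5) + 78) + t(4))² = ((38 + 67)*(18*(-5) + 78) + 9*√4)² = (105*(-90 + 78) + 9*2)² = (105*(-12) + 18)² = (-1260 + 18)² = (-1242)² = 1542564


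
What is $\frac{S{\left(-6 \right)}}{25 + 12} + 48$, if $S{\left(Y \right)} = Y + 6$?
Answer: $48$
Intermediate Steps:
$S{\left(Y \right)} = 6 + Y$
$\frac{S{\left(-6 \right)}}{25 + 12} + 48 = \frac{6 - 6}{25 + 12} + 48 = \frac{1}{37} \cdot 0 + 48 = 0 + 48 = 48$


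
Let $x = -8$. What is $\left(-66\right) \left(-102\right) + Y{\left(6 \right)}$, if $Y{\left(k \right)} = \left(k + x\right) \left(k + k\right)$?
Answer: $6708$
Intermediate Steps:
$Y{\left(k \right)} = 2 k \left(-8 + k\right)$ ($Y{\left(k \right)} = \left(k - 8\right) \left(k + k\right) = \left(-8 + k\right) 2 k = 2 k \left(-8 + k\right)$)
$\left(-66\right) \left(-102\right) + Y{\left(6 \right)} = \left(-66\right) \left(-102\right) + 2 \cdot 6 \left(-8 + 6\right) = 6732 + 2 \cdot 6 \left(-2\right) = 6732 - 24 = 6708$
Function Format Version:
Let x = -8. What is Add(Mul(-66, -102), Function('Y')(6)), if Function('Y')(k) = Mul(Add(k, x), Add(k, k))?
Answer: 6708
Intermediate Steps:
Function('Y')(k) = Mul(2, k, Add(-8, k)) (Function('Y')(k) = Mul(Add(k, -8), Add(k, k)) = Mul(Add(-8, k), Mul(2, k)) = Mul(2, k, Add(-8, k)))
Add(Mul(-66, -102), Function('Y')(6)) = Add(Mul(-66, -102), Mul(2, 6, Add(-8, 6))) = Add(6732, Mul(2, 6, -2)) = Add(6732, -24) = 6708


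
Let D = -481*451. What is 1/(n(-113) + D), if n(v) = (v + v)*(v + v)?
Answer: -1/165855 ≈ -6.0294e-6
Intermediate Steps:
D = -216931
n(v) = 4*v² (n(v) = (2*v)*(2*v) = 4*v²)
1/(n(-113) + D) = 1/(4*(-113)² - 216931) = 1/(4*12769 - 216931) = 1/(51076 - 216931) = 1/(-165855) = -1/165855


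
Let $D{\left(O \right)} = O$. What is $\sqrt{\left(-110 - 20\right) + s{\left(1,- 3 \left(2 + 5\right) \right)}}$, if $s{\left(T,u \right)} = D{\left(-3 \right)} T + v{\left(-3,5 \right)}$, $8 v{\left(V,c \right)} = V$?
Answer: $\frac{i \sqrt{2134}}{4} \approx 11.549 i$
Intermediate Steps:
$v{\left(V,c \right)} = \frac{V}{8}$
$s{\left(T,u \right)} = - \frac{3}{8} - 3 T$ ($s{\left(T,u \right)} = - 3 T + \frac{1}{8} \left(-3\right) = - 3 T - \frac{3}{8} = - \frac{3}{8} - 3 T$)
$\sqrt{\left(-110 - 20\right) + s{\left(1,- 3 \left(2 + 5\right) \right)}} = \sqrt{\left(-110 - 20\right) - \frac{27}{8}} = \sqrt{-130 - \frac{27}{8}} = \sqrt{- \frac{1067}{8}} = \frac{i \sqrt{2134}}{4}$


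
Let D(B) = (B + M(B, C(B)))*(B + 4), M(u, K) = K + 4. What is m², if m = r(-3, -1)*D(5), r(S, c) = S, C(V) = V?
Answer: 142884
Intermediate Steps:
M(u, K) = 4 + K
D(B) = (4 + B)*(4 + 2*B) (D(B) = (B + (4 + B))*(B + 4) = (4 + 2*B)*(4 + B) = (4 + B)*(4 + 2*B))
m = -378 (m = -3*(16 + 2*5² + 12*5) = -3*(16 + 2*25 + 60) = -3*(16 + 50 + 60) = -3*126 = -378)
m² = (-378)² = 142884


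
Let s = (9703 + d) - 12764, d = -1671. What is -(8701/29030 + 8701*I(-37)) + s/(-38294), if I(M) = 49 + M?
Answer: -58036193565987/555837410 ≈ -1.0441e+5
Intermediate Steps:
s = -4732 (s = (9703 - 1671) - 12764 = 8032 - 12764 = -4732)
-(8701/29030 + 8701*I(-37)) + s/(-38294) = -8701/(1/((49 - 37) + 1/29030)) - 4732/(-38294) = -8701/(1/(12 + 1/29030)) - 4732*(-1/38294) = -8701/(1/(348361/29030)) + 2366/19147 = -8701/29030/348361 + 2366/19147 = -8701*348361/29030 + 2366/19147 = -3031089061/29030 + 2366/19147 = -58036193565987/555837410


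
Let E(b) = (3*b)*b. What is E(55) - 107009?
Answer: -97934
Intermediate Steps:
E(b) = 3*b²
E(55) - 107009 = 3*55² - 107009 = 3*3025 - 107009 = 9075 - 107009 = -97934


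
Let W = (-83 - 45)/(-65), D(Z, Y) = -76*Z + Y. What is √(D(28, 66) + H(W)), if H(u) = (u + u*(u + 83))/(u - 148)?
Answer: I*√49085695765470/154245 ≈ 45.422*I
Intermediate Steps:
D(Z, Y) = Y - 76*Z
W = 128/65 (W = -128*(-1/65) = 128/65 ≈ 1.9692)
H(u) = (u + u*(83 + u))/(-148 + u)
√(D(28, 66) + H(W)) = √((66 - 76*28) + 128*(84 + 128/65)/(65*(-148 + 128/65))) = √((66 - 2128) + (128/65)*(5588/65)/(-9492/65)) = √(-2062 + (128/65)*(-65/9492)*(5588/65)) = √(-2062 - 178816/154245) = √(-318232006/154245) = I*√49085695765470/154245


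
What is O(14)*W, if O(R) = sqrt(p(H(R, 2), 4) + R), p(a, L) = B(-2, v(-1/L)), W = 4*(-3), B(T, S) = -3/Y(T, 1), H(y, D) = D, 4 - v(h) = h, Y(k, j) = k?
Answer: -6*sqrt(62) ≈ -47.244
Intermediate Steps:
v(h) = 4 - h
B(T, S) = -3/T
W = -12
p(a, L) = 3/2 (p(a, L) = -3/(-2) = -3*(-1/2) = 3/2)
O(R) = sqrt(3/2 + R)
O(14)*W = (sqrt(6 + 4*14)/2)*(-12) = (sqrt(6 + 56)/2)*(-12) = (sqrt(62)/2)*(-12) = -6*sqrt(62)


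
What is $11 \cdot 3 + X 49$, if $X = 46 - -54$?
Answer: $4933$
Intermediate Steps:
$X = 100$ ($X = 46 + 54 = 100$)
$11 \cdot 3 + X 49 = 11 \cdot 3 + 100 \cdot 49 = 33 + 4900 = 4933$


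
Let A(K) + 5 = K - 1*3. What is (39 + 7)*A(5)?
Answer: -138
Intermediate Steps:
A(K) = -8 + K (A(K) = -5 + (K - 1*3) = -5 + (K - 3) = -5 + (-3 + K) = -8 + K)
(39 + 7)*A(5) = (39 + 7)*(-8 + 5) = 46*(-3) = -138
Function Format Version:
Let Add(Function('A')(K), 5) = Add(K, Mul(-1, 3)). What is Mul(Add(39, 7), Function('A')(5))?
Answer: -138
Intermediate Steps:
Function('A')(K) = Add(-8, K) (Function('A')(K) = Add(-5, Add(K, Mul(-1, 3))) = Add(-5, Add(K, -3)) = Add(-5, Add(-3, K)) = Add(-8, K))
Mul(Add(39, 7), Function('A')(5)) = Mul(Add(39, 7), Add(-8, 5)) = Mul(46, -3) = -138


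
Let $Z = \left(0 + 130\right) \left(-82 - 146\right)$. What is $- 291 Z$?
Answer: $8625240$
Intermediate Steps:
$Z = -29640$ ($Z = 130 \left(-228\right) = -29640$)
$- 291 Z = \left(-291\right) \left(-29640\right) = 8625240$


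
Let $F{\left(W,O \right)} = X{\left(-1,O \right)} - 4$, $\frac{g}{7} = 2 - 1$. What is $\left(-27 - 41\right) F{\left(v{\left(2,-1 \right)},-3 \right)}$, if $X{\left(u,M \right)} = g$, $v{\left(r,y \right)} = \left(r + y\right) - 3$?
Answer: $-204$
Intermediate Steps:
$g = 7$ ($g = 7 \left(2 - 1\right) = 7 \cdot 1 = 7$)
$v{\left(r,y \right)} = -3 + r + y$
$X{\left(u,M \right)} = 7$
$F{\left(W,O \right)} = 3$ ($F{\left(W,O \right)} = 7 - 4 = 3$)
$\left(-27 - 41\right) F{\left(v{\left(2,-1 \right)},-3 \right)} = \left(-27 - 41\right) 3 = \left(-68\right) 3 = -204$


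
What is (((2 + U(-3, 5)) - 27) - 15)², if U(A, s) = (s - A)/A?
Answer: 16384/9 ≈ 1820.4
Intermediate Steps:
U(A, s) = (s - A)/A
(((2 + U(-3, 5)) - 27) - 15)² = (((2 + (5 - 1*(-3))/(-3)) - 27) - 15)² = (((2 - (5 + 3)/3) - 27) - 15)² = (((2 - ⅓*8) - 27) - 15)² = (((2 - 8/3) - 27) - 15)² = ((-⅔ - 27) - 15)² = (-83/3 - 15)² = (-128/3)² = 16384/9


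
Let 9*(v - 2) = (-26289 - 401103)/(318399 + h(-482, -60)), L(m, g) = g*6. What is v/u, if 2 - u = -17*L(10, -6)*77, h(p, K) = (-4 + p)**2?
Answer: -530851/13066812795 ≈ -4.0626e-5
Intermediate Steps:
L(m, g) = 6*g
v = 1061702/554595 (v = 2 + ((-26289 - 401103)/(318399 + (-4 - 482)**2))/9 = 2 + (-427392/(318399 + (-486)**2))/9 = 2 + (-427392/(318399 + 236196))/9 = 2 + (-427392/554595)/9 = 2 + (-427392*1/554595)/9 = 2 + (1/9)*(-142464/184865) = 2 - 47488/554595 = 1061702/554595 ≈ 1.9144)
u = -47122 (u = 2 - (-102*(-6))*77 = 2 - (-17*(-36))*77 = 2 - 612*77 = 2 - 1*47124 = 2 - 47124 = -47122)
v/u = (1061702/554595)/(-47122) = (1061702/554595)*(-1/47122) = -530851/13066812795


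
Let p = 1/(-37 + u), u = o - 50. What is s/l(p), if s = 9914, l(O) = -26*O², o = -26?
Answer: -63295933/13 ≈ -4.8689e+6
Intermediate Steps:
u = -76 (u = -26 - 50 = -76)
p = -1/113 (p = 1/(-37 - 76) = 1/(-113) = -1/113 ≈ -0.0088496)
s/l(p) = 9914/((-26*(-1/113)²)) = 9914/((-26*1/12769)) = 9914/(-26/12769) = 9914*(-12769/26) = -63295933/13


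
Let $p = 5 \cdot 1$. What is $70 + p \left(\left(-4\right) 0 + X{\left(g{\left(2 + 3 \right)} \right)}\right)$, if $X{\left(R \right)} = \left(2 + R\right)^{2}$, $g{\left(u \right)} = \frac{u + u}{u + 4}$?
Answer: $\frac{9590}{81} \approx 118.4$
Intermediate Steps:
$p = 5$
$g{\left(u \right)} = \frac{2 u}{4 + u}$
$70 + p \left(\left(-4\right) 0 + X{\left(g{\left(2 + 3 \right)} \right)}\right) = 70 + 5 \left(\left(-4\right) 0 + \left(2 + \frac{2 \left(2 + 3\right)}{4 + \left(2 + 3\right)}\right)^{2}\right) = 70 + 5 \left(0 + \left(2 + 2 \cdot 5 \frac{1}{4 + 5}\right)^{2}\right) = 70 + 5 \left(0 + \left(2 + 2 \cdot 5 \cdot \frac{1}{9}\right)^{2}\right) = 70 + 5 \left(0 + \left(2 + \frac{10}{9}\right)^{2}\right) = 70 + 5 \left(0 + \left(\frac{28}{9}\right)^{2}\right) = 70 + 5 \left(0 + \frac{784}{81}\right) = 70 + 5 \cdot \frac{784}{81} = 70 + \frac{3920}{81} = \frac{9590}{81}$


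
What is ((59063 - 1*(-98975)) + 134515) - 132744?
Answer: 159809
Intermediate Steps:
((59063 - 1*(-98975)) + 134515) - 132744 = ((59063 + 98975) + 134515) - 132744 = (158038 + 134515) - 132744 = 292553 - 132744 = 159809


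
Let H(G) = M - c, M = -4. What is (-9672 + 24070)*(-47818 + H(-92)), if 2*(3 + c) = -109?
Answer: -687713271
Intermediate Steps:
c = -115/2 (c = -3 + (½)*(-109) = -3 - 109/2 = -115/2 ≈ -57.500)
H(G) = 107/2 (H(G) = -4 - 1*(-115/2) = -4 + 115/2 = 107/2)
(-9672 + 24070)*(-47818 + H(-92)) = (-9672 + 24070)*(-47818 + 107/2) = 14398*(-95529/2) = -687713271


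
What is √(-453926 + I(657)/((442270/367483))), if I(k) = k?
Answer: I*√88682395166774030/442270 ≈ 673.33*I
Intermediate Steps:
√(-453926 + I(657)/((442270/367483))) = √(-453926 + 657/((442270/367483))) = √(-453926 + 657/((442270*(1/367483)))) = √(-453926 + 657/(442270/367483)) = √(-453926 + 657*(367483/442270)) = √(-453926 + 241436331/442270) = √(-200516415689/442270) = I*√88682395166774030/442270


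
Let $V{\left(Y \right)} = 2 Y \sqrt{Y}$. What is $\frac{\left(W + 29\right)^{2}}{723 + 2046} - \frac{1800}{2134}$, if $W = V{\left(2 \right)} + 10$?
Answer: $- \frac{835049}{2954523} + \frac{8 \sqrt{2}}{71} \approx -0.12329$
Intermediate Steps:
$V{\left(Y \right)} = 2 Y^{\frac{3}{2}}$
$W = 10 + 4 \sqrt{2}$ ($W = 2 \cdot 2^{\frac{3}{2}} + 10 = 2 \cdot 2 \sqrt{2} + 10 = 4 \sqrt{2} + 10 = 10 + 4 \sqrt{2} \approx 15.657$)
$\frac{\left(W + 29\right)^{2}}{723 + 2046} - \frac{1800}{2134} = \frac{\left(\left(10 + 4 \sqrt{2}\right) + 29\right)^{2}}{723 + 2046} - \frac{1800}{2134} = \frac{\left(39 + 4 \sqrt{2}\right)^{2}}{2769} - \frac{900}{1067} = - \frac{900}{1067} + \frac{\left(39 + 4 \sqrt{2}\right)^{2}}{2769}$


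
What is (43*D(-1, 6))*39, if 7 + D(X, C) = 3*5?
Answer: 13416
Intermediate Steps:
D(X, C) = 8 (D(X, C) = -7 + 3*5 = -7 + 15 = 8)
(43*D(-1, 6))*39 = (43*8)*39 = 344*39 = 13416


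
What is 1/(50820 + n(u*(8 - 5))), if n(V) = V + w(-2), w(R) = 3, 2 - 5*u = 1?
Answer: 5/254118 ≈ 1.9676e-5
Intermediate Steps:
u = ⅕ (u = ⅖ - ⅕*1 = ⅖ - ⅕ = ⅕ ≈ 0.20000)
n(V) = 3 + V (n(V) = V + 3 = 3 + V)
1/(50820 + n(u*(8 - 5))) = 1/(50820 + (3 + (8 - 5)/5)) = 1/(50820 + (3 + (⅕)*3)) = 1/(50820 + (3 + ⅗)) = 1/(50820 + 18/5) = 1/(254118/5) = 5/254118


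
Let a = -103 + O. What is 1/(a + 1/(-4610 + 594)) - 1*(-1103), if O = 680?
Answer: 2555909809/2317231 ≈ 1103.0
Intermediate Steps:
a = 577 (a = -103 + 680 = 577)
1/(a + 1/(-4610 + 594)) - 1*(-1103) = 1/(577 + 1/(-4610 + 594)) - 1*(-1103) = 1/(577 + 1/(-4016)) + 1103 = 1/(577 - 1/4016) + 1103 = 1/(2317231/4016) + 1103 = 4016/2317231 + 1103 = 2555909809/2317231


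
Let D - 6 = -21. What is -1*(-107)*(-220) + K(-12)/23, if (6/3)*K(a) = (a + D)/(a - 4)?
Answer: -17325413/736 ≈ -23540.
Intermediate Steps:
D = -15 (D = 6 - 21 = -15)
K(a) = (-15 + a)/(2*(-4 + a)) (K(a) = ((a - 15)/(a - 4))/2 = ((-15 + a)/(-4 + a))/2 = (-15 + a)/(2*(-4 + a)))
-1*(-107)*(-220) + K(-12)/23 = -1*(-107)*(-220) + ((-15 - 12)/(2*(-4 - 12)))/23 = 107*(-220) + ((1/2)*(-27)/(-16))*(1/23) = -23540 + ((1/2)*(-1/16)*(-27))*(1/23) = -23540 + (27/32)*(1/23) = -23540 + 27/736 = -17325413/736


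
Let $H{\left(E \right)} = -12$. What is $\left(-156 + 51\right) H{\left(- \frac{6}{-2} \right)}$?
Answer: $1260$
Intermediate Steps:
$\left(-156 + 51\right) H{\left(- \frac{6}{-2} \right)} = \left(-156 + 51\right) \left(-12\right) = \left(-105\right) \left(-12\right) = 1260$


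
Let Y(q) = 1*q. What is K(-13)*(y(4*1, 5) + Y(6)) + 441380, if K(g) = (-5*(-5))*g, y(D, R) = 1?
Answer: 439105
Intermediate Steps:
Y(q) = q
K(g) = 25*g
K(-13)*(y(4*1, 5) + Y(6)) + 441380 = (25*(-13))*(1 + 6) + 441380 = -325*7 + 441380 = -2275 + 441380 = 439105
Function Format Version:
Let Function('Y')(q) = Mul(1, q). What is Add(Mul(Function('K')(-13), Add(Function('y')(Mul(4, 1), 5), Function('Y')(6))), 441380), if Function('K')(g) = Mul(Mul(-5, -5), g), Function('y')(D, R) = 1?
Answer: 439105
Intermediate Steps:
Function('Y')(q) = q
Function('K')(g) = Mul(25, g)
Add(Mul(Function('K')(-13), Add(Function('y')(Mul(4, 1), 5), Function('Y')(6))), 441380) = Add(Mul(Mul(25, -13), Add(1, 6)), 441380) = Add(Mul(-325, 7), 441380) = Add(-2275, 441380) = 439105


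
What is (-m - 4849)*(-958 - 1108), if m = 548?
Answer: 11150202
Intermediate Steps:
(-m - 4849)*(-958 - 1108) = (-1*548 - 4849)*(-958 - 1108) = (-548 - 4849)*(-2066) = -5397*(-2066) = 11150202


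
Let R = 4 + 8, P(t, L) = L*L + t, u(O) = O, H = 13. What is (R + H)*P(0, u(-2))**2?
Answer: 400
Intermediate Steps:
P(t, L) = t + L**2 (P(t, L) = L**2 + t = t + L**2)
R = 12
(R + H)*P(0, u(-2))**2 = (12 + 13)*(0 + (-2)**2)**2 = 25*(0 + 4)**2 = 25*4**2 = 25*16 = 400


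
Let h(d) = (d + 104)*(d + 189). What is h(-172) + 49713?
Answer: 48557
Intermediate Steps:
h(d) = (104 + d)*(189 + d)
h(-172) + 49713 = (19656 + (-172)² + 293*(-172)) + 49713 = (19656 + 29584 - 50396) + 49713 = -1156 + 49713 = 48557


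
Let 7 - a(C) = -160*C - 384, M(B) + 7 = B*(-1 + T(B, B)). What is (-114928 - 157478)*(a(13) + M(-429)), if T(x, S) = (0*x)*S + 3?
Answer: -437484036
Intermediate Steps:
T(x, S) = 3 (T(x, S) = 0*S + 3 = 0 + 3 = 3)
M(B) = -7 + 2*B (M(B) = -7 + B*(-1 + 3) = -7 + B*2 = -7 + 2*B)
a(C) = 391 + 160*C (a(C) = 7 - (-160*C - 384) = 7 - (-384 - 160*C) = 7 + (384 + 160*C) = 391 + 160*C)
(-114928 - 157478)*(a(13) + M(-429)) = (-114928 - 157478)*((391 + 160*13) + (-7 + 2*(-429))) = -272406*((391 + 2080) + (-7 - 858)) = -272406*(2471 - 865) = -272406*1606 = -437484036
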